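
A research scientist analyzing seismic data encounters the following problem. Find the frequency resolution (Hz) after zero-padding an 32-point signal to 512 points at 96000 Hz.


Frequency resolution after zero-padding:
N_padded = 32 * 16 = 512
df = fs / N_padded
   = 96000 / 512
   = 187.5 Hz

187.5 Hz


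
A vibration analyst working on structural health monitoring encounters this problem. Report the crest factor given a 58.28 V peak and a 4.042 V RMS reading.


Crest factor is the ratio of peak to RMS:
CF = V_peak / V_rms
   = 58.28 / 4.042
   = 14.4186

14.4186


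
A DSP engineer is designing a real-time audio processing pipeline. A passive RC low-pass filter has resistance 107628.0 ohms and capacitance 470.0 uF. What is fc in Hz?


Cutoff frequency of a first-order RC filter:
fc = 1 / (2 * pi * R * C)
C = 470.0 uF = 0.00047 F
fc = 1 / (2 * pi * 107628.0 * 0.00047)
   = 1 / 317.83593407333
   = 0.003146 Hz

0.003146 Hz


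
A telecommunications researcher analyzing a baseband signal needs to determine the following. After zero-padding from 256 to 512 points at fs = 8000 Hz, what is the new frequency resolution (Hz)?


Frequency resolution after zero-padding:
N_padded = 256 * 2 = 512
df = fs / N_padded
   = 8000 / 512
   = 15.625 Hz

15.625 Hz


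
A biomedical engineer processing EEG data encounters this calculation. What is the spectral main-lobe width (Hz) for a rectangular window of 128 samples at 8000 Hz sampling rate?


Main lobe width for a rectangular window:
Width = 2 * fs / N
      = 2 * 8000 / 128
      = 16000 / 128
      = 125.0 Hz

125.0 Hz


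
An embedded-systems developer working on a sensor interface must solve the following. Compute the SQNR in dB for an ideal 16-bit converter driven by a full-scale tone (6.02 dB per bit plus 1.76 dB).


Theoretical SNR for a full-scale sinusoid:
SNR = 6.02 * N + 1.76
    = 6.02 * 16 + 1.76
    = 96.32 + 1.76
    = 98.08 dB

98.08 dB


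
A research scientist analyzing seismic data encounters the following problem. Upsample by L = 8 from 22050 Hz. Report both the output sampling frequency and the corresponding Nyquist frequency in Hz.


Step 1 — output sample rate after interpolation by L:
fs_out = L * fs_in = 8 * 22050 = 176400 Hz

Step 2 — Nyquist frequency of the output stream:
f_Nyq = fs_out / 2 = 176400 / 2 = 88200.0 Hz

fs_out = 176400 Hz; f_Nyquist = 88200.0 Hz


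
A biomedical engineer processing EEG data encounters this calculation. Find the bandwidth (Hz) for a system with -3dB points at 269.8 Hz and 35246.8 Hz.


Bandwidth is the difference of -3dB frequencies:
BW = f_high - f_low
   = 35246.8 - 269.8
   = 34977.0 Hz

34977.0 Hz


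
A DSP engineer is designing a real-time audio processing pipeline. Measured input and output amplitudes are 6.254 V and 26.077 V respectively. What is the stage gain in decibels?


Voltage gain in dB:
G = 20 * log10(Vout / Vin)
  = 20 * log10(26.077 / 6.254)
  = 20 * log10(4.169651)
  = 20 * 0.6201
  = 12.4 dB

12.4 dB


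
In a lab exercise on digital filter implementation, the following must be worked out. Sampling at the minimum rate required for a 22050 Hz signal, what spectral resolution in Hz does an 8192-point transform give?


Step 1 — Nyquist sampling rate:
fs = 2 * fmax = 2 * 22050 = 44100 Hz

Step 2 — DFT bin spacing:
df = fs / N = 44100 / 8192 = 5.3833 Hz

5.3833 Hz


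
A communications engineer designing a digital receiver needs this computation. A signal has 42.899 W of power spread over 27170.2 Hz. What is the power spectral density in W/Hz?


Power spectral density:
PSD = P / BW
    = 42.899 / 27170.2
    = 0.0015789 W/Hz

0.0015789 W/Hz


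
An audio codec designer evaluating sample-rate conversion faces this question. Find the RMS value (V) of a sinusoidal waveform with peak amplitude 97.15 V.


RMS voltage for a sinusoidal waveform:
V_rms = V_peak / sqrt(2)
      = 97.15 / 1.414214
      = 68.695 V

68.695 V


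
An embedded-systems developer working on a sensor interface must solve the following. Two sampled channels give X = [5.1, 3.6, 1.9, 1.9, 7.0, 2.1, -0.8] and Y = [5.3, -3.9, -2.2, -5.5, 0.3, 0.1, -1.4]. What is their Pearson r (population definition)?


Pearson correlation coefficient (population):
r = cov(X,Y) / (std(X) * std(Y))
Mean X = 2.9714, Mean Y = -1.0429
Cov(X,Y) = 3.35449
Std(X) = 2.343206, Std(Y) = 3.225726
r = 0.4438

0.4438


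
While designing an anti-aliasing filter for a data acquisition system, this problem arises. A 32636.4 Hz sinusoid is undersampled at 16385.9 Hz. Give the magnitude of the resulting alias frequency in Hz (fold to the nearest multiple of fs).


Compute the nearest integer multiple of fs to the signal:
n = round(32636.4 / 16385.9) = 2
f_alias = |32636.4 - 2 * 16385.9|
        = |32636.4 - 32771.8|
        = 135.4 Hz

135.4


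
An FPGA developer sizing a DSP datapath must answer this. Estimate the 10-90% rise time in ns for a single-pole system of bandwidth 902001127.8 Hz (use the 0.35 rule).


Rise time from bandwidth relationship:
tr = 0.35 / BW
   = 0.35 / 902001127.8
   = 3.880261224e-10 s
   = 0.388 ns

0.388 ns


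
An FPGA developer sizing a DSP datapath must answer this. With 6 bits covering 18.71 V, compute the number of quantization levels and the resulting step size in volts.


Step 1 — number of quantization levels:
L = 2^N = 2^6 = 64

Step 2 — LSB step size:
delta = Vfs / L
      = 18.71 / 64
      = 0.29234375 V

Levels = 64; step size = 0.29234375 V


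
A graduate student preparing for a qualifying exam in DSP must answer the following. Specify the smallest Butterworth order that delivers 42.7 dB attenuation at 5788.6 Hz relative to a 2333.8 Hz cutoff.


Butterworth filter order formula:
n = log10(10^(A/10) - 1) / (2 * log10(f_stop/f_pass))
10^(42.7/10) - 1 = 18619.8714
f_stop/f_pass = 5788.6 / 2333.8 = 2.4803
n = 5.4117 -> ceil = 6

6


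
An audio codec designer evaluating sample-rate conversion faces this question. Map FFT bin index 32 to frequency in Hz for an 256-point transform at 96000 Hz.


Frequency of DFT bin k:
f_k = k * fs / N
    = 32 * 96000 / 256
    = 3072000 / 256
    = 12000.0 Hz

12000.0 Hz


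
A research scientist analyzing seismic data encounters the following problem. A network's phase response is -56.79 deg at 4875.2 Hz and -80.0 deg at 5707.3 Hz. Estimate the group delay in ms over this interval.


Group delay from phase difference:
tau = -d(phi)/d(omega)
d(phi) = -23.21 deg = -0.405091 rad
d(omega) = 2*pi*(5707.3 - 4875.2) = 5228.2385 rad/s
tau = -(-0.405091) / 5228.2385
    = 0.0775 ms

0.0775 ms


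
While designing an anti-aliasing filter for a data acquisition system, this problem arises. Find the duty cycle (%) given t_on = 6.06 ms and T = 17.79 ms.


Duty cycle as a percentage:
DC = (t_on / T) * 100
   = (6.06 / 17.79) * 100
   = 0.340641 * 100
   = 34.06 %

34.06 %


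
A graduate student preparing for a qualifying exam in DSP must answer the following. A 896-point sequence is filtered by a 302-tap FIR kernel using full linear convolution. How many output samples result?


Linear convolution output length:
L = N + M - 1
  = 896 + 302 - 1
  = 1197 samples

1197


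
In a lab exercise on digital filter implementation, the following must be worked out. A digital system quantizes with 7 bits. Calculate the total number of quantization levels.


Number of quantization levels = 2^N
= 2^7
= 128

128


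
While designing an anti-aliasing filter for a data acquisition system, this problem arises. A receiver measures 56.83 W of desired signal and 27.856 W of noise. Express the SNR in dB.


SNR in decibels:
SNR = 10 * log10(Ps / Pn)
    = 10 * log10(56.83 / 27.856)
    = 10 * log10(2.0401)
    = 10 * 0.3097
    = 3.1 dB

3.1 dB


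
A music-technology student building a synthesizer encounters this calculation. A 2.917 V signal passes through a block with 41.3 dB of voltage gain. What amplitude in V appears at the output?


Output voltage from dB gain:
V_out = V_in * 10^(gain_dB / 20)
      = 2.917 * 10^(41.3 / 20)
      = 2.917 * 116.144861
      = 338.7946 V

338.7946 V


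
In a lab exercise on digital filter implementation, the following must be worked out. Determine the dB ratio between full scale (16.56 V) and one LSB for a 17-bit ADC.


Dynamic range from full-scale to LSB:
V_min = V_max / 2^bits = 16.56 / 2^17
DR = 20 * log10(V_max / V_min)
   = 20 * log10(2^17)
   = 20 * 17 * log10(2)
   = 102.35 dB

102.35 dB


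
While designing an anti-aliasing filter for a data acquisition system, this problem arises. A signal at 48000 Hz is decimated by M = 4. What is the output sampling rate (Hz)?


Decimation reduces the sample rate:
fs_out = fs_in / M
       = 48000 / 4
       = 12000.0 Hz

12000.0 Hz


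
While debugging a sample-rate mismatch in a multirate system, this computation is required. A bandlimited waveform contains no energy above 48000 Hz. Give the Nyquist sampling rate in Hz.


The Nyquist rate is twice the maximum frequency component.
fs_min = 2 * fmax
      = 2 * 48000
      = 96000 Hz

96000


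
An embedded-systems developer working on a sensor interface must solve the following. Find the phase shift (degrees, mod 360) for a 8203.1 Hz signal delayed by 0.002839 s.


Phase shift from frequency and time delay:
phi = 360 * f * t_delay
    = 360 * 8203.1 * 0.002839
    = 8383.9 degrees
    mod 360 = 103.9 degrees

103.9 degrees


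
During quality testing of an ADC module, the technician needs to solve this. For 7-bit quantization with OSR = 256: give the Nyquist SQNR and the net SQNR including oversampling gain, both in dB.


Step 1 — baseline SQNR at Nyquist:
SQNR_base = 6.02*N + 1.76
          = 6.02*7 + 1.76
          = 43.9 dB

Step 2 — oversampling processing gain:
G = 10*log10(OSR) = 10*log10(256) = 24.08 dB

Step 3 — total:
SQNR_total = 43.9 + 24.08 = 67.98 dB

Base SQNR = 43.9 dB; oversampled SQNR = 67.98 dB


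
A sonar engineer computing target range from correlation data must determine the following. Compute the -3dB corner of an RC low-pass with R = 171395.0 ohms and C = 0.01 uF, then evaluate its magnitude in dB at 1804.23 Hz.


Step 1 — cutoff frequency:
fc = 1 / (2*pi*R*C)
C = 0.01 uF = 1e-08 F
fc = 1 / (2*pi*171395.0*1e-08)
   = 92.8586 Hz

Step 2 — magnitude at f = 1804.23 Hz:
|H(f)| = 1 / sqrt(1 + (f/fc)^2)
f/fc = 1804.23 / 92.8586 = 19.429864
|H| = 1 / sqrt(1 + 377.519615) = 0.0513991
|H|_dB = 20*log10(0.0513991) = -25.78 dB

fc = 92.8586 Hz; |H(1804.23 Hz)| = -25.78 dB


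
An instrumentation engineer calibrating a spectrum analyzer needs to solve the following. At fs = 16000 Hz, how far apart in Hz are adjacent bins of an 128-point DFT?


DFT frequency resolution:
df = fs / N
   = 16000 / 128
   = 125.0 Hz

125.0 Hz


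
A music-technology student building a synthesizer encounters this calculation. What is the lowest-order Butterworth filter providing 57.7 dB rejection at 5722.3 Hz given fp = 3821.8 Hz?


Butterworth filter order formula:
n = log10(10^(A/10) - 1) / (2 * log10(f_stop/f_pass))
10^(57.7/10) - 1 = 588842.6554
f_stop/f_pass = 5722.3 / 3821.8 = 1.4973
n = 16.4572 -> ceil = 17

17


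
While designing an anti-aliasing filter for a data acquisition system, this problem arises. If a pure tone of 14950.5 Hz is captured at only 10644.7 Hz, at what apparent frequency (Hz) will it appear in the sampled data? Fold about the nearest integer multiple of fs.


Compute the nearest integer multiple of fs to the signal:
n = round(14950.5 / 10644.7) = 1
f_alias = |14950.5 - 1 * 10644.7|
        = |14950.5 - 10644.7|
        = 4305.8 Hz

4305.8


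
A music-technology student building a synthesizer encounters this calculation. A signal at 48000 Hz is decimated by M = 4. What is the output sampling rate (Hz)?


Decimation reduces the sample rate:
fs_out = fs_in / M
       = 48000 / 4
       = 12000.0 Hz

12000.0 Hz


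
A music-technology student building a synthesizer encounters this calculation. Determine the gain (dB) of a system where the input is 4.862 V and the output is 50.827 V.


Voltage gain in dB:
G = 20 * log10(Vout / Vin)
  = 20 * log10(50.827 / 4.862)
  = 20 * log10(10.453928)
  = 20 * 1.01928
  = 20.39 dB

20.39 dB


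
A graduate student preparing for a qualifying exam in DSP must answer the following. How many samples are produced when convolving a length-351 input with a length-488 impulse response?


Linear convolution output length:
L = N + M - 1
  = 351 + 488 - 1
  = 838 samples

838


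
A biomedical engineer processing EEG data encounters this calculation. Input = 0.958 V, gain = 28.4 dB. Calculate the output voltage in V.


Output voltage from dB gain:
V_out = V_in * 10^(gain_dB / 20)
      = 0.958 * 10^(28.4 / 20)
      = 0.958 * 26.30268
      = 25.198 V

25.198 V


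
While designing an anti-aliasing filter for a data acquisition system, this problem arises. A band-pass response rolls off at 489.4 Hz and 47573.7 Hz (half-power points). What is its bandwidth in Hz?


Bandwidth is the difference of -3dB frequencies:
BW = f_high - f_low
   = 47573.7 - 489.4
   = 47084.3 Hz

47084.3 Hz


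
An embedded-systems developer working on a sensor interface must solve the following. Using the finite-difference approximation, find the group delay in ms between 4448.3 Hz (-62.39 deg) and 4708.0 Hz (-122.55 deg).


Group delay from phase difference:
tau = -d(phi)/d(omega)
d(phi) = -60.16 deg = -1.04999 rad
d(omega) = 2*pi*(4708.0 - 4448.3) = 1631.7432 rad/s
tau = -(-1.04999) / 1631.7432
    = 0.6435 ms

0.6435 ms


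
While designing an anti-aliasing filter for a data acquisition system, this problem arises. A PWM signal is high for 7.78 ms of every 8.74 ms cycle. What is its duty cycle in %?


Duty cycle as a percentage:
DC = (t_on / T) * 100
   = (7.78 / 8.74) * 100
   = 0.89016 * 100
   = 89.02 %

89.02 %


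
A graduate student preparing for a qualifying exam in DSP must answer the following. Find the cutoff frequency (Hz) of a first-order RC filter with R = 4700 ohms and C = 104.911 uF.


Cutoff frequency of a first-order RC filter:
fc = 1 / (2 * pi * R * C)
C = 104.911 uF = 0.000104911 F
fc = 1 / (2 * pi * 4700 * 0.000104911)
   = 1 / 3.0981236926791
   = 0.322776 Hz

0.322776 Hz


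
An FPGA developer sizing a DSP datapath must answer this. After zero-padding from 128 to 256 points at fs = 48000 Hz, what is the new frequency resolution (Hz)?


Frequency resolution after zero-padding:
N_padded = 128 * 2 = 256
df = fs / N_padded
   = 48000 / 256
   = 187.5 Hz

187.5 Hz


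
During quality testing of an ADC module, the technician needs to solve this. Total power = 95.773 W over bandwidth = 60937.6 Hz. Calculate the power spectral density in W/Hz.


Power spectral density:
PSD = P / BW
    = 95.773 / 60937.6
    = 0.00157166 W/Hz

0.00157166 W/Hz


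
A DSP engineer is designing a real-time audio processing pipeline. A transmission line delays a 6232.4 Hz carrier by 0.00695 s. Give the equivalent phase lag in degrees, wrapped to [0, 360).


Phase shift from frequency and time delay:
phi = 360 * f * t_delay
    = 360 * 6232.4 * 0.00695
    = 15593.46 degrees
    mod 360 = 113.46 degrees

113.46 degrees


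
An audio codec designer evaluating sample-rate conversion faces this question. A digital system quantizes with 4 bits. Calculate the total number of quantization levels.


Number of quantization levels = 2^N
= 2^4
= 16

16


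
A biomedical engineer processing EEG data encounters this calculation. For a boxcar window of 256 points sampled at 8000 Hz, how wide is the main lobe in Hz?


Main lobe width for a rectangular window:
Width = 2 * fs / N
      = 2 * 8000 / 256
      = 16000 / 256
      = 62.5 Hz

62.5 Hz


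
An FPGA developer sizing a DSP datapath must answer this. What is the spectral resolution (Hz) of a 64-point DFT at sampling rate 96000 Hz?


DFT frequency resolution:
df = fs / N
   = 96000 / 64
   = 1500.0 Hz

1500.0 Hz


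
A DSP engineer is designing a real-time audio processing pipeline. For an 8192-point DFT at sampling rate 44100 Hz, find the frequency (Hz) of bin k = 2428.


Frequency of DFT bin k:
f_k = k * fs / N
    = 2428 * 44100 / 8192
    = 107074800 / 8192
    = 13070.654 Hz

13070.654 Hz


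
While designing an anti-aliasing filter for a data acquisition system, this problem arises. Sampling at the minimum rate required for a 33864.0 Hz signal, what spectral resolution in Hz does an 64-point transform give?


Step 1 — Nyquist sampling rate:
fs = 2 * fmax = 2 * 33864.0 = 67728.0 Hz

Step 2 — DFT bin spacing:
df = fs / N = 67728.0 / 64 = 1058.25 Hz

1058.25 Hz


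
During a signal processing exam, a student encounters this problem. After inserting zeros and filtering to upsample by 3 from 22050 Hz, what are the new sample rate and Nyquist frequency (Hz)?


Step 1 — output sample rate after interpolation by L:
fs_out = L * fs_in = 3 * 22050 = 66150 Hz

Step 2 — Nyquist frequency of the output stream:
f_Nyq = fs_out / 2 = 66150 / 2 = 33075.0 Hz

fs_out = 66150 Hz; f_Nyquist = 33075.0 Hz


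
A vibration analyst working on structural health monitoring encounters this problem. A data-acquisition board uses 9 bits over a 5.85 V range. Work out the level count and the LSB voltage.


Step 1 — number of quantization levels:
L = 2^N = 2^9 = 512

Step 2 — LSB step size:
delta = Vfs / L
      = 5.85 / 512
      = 0.01142578 V

Levels = 512; step size = 0.01142578 V


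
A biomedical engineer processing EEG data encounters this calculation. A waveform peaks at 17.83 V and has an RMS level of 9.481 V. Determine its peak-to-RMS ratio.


Crest factor is the ratio of peak to RMS:
CF = V_peak / V_rms
   = 17.83 / 9.481
   = 1.8806

1.8806


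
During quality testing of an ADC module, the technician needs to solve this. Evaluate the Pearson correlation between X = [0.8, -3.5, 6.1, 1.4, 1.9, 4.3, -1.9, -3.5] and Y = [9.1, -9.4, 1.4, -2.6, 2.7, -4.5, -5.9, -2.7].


Pearson correlation coefficient (population):
r = cov(X,Y) / (std(X) * std(Y))
Mean X = 0.7, Mean Y = -1.4875
Cov(X,Y) = 7.48125
Std(X) = 3.280625, Std(Y) = 5.383177
r = 0.4236

0.4236


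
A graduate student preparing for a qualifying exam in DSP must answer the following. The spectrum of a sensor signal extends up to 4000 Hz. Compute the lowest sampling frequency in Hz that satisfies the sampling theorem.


The Nyquist rate is twice the maximum frequency component.
fs_min = 2 * fmax
      = 2 * 4000
      = 8000 Hz

8000


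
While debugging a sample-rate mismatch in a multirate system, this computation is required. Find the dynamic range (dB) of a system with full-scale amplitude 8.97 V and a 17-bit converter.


Dynamic range from full-scale to LSB:
V_min = V_max / 2^bits = 8.97 / 2^17
DR = 20 * log10(V_max / V_min)
   = 20 * log10(2^17)
   = 20 * 17 * log10(2)
   = 102.35 dB

102.35 dB


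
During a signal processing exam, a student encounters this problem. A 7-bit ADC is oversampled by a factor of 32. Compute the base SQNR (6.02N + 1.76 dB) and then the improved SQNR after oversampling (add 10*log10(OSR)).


Step 1 — baseline SQNR at Nyquist:
SQNR_base = 6.02*N + 1.76
          = 6.02*7 + 1.76
          = 43.9 dB

Step 2 — oversampling processing gain:
G = 10*log10(OSR) = 10*log10(32) = 15.05 dB

Step 3 — total:
SQNR_total = 43.9 + 15.05 = 58.95 dB

Base SQNR = 43.9 dB; oversampled SQNR = 58.95 dB


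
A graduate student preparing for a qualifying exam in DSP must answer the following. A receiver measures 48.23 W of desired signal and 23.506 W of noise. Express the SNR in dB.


SNR in decibels:
SNR = 10 * log10(Ps / Pn)
    = 10 * log10(48.23 / 23.506)
    = 10 * log10(2.0518)
    = 10 * 0.3121
    = 3.12 dB

3.12 dB


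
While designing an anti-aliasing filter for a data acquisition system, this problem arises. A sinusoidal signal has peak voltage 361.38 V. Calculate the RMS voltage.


RMS voltage for a sinusoidal waveform:
V_rms = V_peak / sqrt(2)
      = 361.38 / 1.414214
      = 255.534 V

255.534 V


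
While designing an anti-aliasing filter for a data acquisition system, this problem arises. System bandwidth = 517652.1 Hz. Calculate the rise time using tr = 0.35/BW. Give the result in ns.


Rise time from bandwidth relationship:
tr = 0.35 / BW
   = 0.35 / 517652.1
   = 6.761297791e-07 s
   = 676.1298 ns

676.1298 ns


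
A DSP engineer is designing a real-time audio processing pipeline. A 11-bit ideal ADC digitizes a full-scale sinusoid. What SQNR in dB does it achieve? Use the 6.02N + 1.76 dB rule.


Theoretical SNR for a full-scale sinusoid:
SNR = 6.02 * N + 1.76
    = 6.02 * 11 + 1.76
    = 66.22 + 1.76
    = 67.98 dB

67.98 dB


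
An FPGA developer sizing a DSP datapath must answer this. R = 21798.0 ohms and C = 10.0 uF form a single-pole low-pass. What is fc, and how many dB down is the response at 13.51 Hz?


Step 1 — cutoff frequency:
fc = 1 / (2*pi*R*C)
C = 10.0 uF = 1e-05 F
fc = 1 / (2*pi*21798.0*1e-05)
   = 0.730136 Hz

Step 2 — magnitude at f = 13.51 Hz:
|H(f)| = 1 / sqrt(1 + (f/fc)^2)
f/fc = 13.51 / 0.730136 = 18.503402
|H| = 1 / sqrt(1 + 342.375886) = 0.0539654
|H|_dB = 20*log10(0.0539654) = -25.36 dB

fc = 0.730136 Hz; |H(13.51 Hz)| = -25.36 dB


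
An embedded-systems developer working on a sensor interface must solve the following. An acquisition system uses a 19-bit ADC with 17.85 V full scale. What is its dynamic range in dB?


Dynamic range from full-scale to LSB:
V_min = V_max / 2^bits = 17.85 / 2^19
DR = 20 * log10(V_max / V_min)
   = 20 * log10(2^19)
   = 20 * 19 * log10(2)
   = 114.39 dB

114.39 dB


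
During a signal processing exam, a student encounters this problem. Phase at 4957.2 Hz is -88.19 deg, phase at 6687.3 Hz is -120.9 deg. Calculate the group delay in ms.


Group delay from phase difference:
tau = -d(phi)/d(omega)
d(phi) = -32.71 deg = -0.570897 rad
d(omega) = 2*pi*(6687.3 - 4957.2) = 10870.5389 rad/s
tau = -(-0.570897) / 10870.5389
    = 0.0525 ms

0.0525 ms


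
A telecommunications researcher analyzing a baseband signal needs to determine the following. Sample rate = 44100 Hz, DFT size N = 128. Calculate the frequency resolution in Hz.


DFT frequency resolution:
df = fs / N
   = 44100 / 128
   = 344.5312 Hz

344.5312 Hz


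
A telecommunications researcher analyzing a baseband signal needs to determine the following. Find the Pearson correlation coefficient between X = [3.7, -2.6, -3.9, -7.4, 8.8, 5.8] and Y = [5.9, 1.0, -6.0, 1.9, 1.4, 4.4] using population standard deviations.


Pearson correlation coefficient (population):
r = cov(X,Y) / (std(X) * std(Y))
Mean X = 0.7333, Mean Y = 1.4333
Cov(X,Y) = 10.017222
Std(X) = 5.748526, Std(Y) = 3.750852
r = 0.4646

0.4646


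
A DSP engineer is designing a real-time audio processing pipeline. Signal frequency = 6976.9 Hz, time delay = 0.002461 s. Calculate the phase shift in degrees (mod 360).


Phase shift from frequency and time delay:
phi = 360 * f * t_delay
    = 360 * 6976.9 * 0.002461
    = 6181.25 degrees
    mod 360 = 61.25 degrees

61.25 degrees


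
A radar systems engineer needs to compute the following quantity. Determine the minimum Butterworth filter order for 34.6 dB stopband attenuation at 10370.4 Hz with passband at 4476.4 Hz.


Butterworth filter order formula:
n = log10(10^(A/10) - 1) / (2 * log10(f_stop/f_pass))
10^(34.6/10) - 1 = 2883.0315
f_stop/f_pass = 10370.4 / 4476.4 = 2.3167
n = 4.7413 -> ceil = 5

5


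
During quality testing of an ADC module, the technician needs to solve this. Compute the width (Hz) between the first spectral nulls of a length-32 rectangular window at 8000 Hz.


Main lobe width for a rectangular window:
Width = 2 * fs / N
      = 2 * 8000 / 32
      = 16000 / 32
      = 500.0 Hz

500.0 Hz


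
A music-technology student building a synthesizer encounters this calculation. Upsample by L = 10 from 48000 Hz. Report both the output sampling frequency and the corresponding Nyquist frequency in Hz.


Step 1 — output sample rate after interpolation by L:
fs_out = L * fs_in = 10 * 48000 = 480000 Hz

Step 2 — Nyquist frequency of the output stream:
f_Nyq = fs_out / 2 = 480000 / 2 = 240000.0 Hz

fs_out = 480000 Hz; f_Nyquist = 240000.0 Hz


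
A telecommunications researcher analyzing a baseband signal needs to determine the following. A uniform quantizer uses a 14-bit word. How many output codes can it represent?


Number of quantization levels = 2^N
= 2^14
= 16384

16384


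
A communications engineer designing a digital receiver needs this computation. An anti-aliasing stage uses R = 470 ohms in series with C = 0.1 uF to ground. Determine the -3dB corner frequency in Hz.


Cutoff frequency of a first-order RC filter:
fc = 1 / (2 * pi * R * C)
C = 0.1 uF = 1e-07 F
fc = 1 / (2 * pi * 470 * 1e-07)
   = 1 / 0.00029530970943744
   = 3386.275385 Hz

3386.275385 Hz


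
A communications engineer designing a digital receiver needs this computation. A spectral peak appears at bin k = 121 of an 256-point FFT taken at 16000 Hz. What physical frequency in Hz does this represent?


Frequency of DFT bin k:
f_k = k * fs / N
    = 121 * 16000 / 256
    = 1936000 / 256
    = 7562.5 Hz

7562.5 Hz


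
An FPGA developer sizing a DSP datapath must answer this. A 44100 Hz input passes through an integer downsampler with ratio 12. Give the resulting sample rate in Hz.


Decimation reduces the sample rate:
fs_out = fs_in / M
       = 44100 / 12
       = 3675.0 Hz

3675.0 Hz


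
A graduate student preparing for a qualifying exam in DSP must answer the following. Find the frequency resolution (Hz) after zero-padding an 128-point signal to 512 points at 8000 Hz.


Frequency resolution after zero-padding:
N_padded = 128 * 4 = 512
df = fs / N_padded
   = 8000 / 512
   = 15.625 Hz

15.625 Hz


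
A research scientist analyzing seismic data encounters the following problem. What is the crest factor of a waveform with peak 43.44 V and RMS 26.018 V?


Crest factor is the ratio of peak to RMS:
CF = V_peak / V_rms
   = 43.44 / 26.018
   = 1.6696

1.6696


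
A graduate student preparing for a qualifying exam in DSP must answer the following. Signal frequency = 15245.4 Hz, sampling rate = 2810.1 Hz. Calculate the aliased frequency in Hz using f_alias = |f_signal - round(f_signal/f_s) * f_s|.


Compute the nearest integer multiple of fs to the signal:
n = round(15245.4 / 2810.1) = 5
f_alias = |15245.4 - 5 * 2810.1|
        = |15245.4 - 14050.5|
        = 1194.9 Hz

1194.9


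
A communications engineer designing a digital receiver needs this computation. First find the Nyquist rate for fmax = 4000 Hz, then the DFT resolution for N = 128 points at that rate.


Step 1 — Nyquist sampling rate:
fs = 2 * fmax = 2 * 4000 = 8000 Hz

Step 2 — DFT bin spacing:
df = fs / N = 8000 / 128 = 62.5 Hz

62.5 Hz


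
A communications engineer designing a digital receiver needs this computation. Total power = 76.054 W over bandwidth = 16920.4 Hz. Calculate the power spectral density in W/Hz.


Power spectral density:
PSD = P / BW
    = 76.054 / 16920.4
    = 0.00449481 W/Hz

0.00449481 W/Hz


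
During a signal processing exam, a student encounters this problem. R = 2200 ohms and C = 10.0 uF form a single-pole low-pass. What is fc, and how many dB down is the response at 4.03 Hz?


Step 1 — cutoff frequency:
fc = 1 / (2*pi*R*C)
C = 10.0 uF = 1e-05 F
fc = 1 / (2*pi*2200*1e-05)
   = 7.23432 Hz

Step 2 — magnitude at f = 4.03 Hz:
|H(f)| = 1 / sqrt(1 + (f/fc)^2)
f/fc = 4.03 / 7.23432 = 0.557067
|H| = 1 / sqrt(1 + 0.310324) = 0.873596
|H|_dB = 20*log10(0.873596) = -1.17 dB

fc = 7.23432 Hz; |H(4.03 Hz)| = -1.17 dB


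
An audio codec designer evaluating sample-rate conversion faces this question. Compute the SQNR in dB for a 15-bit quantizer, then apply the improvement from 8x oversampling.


Step 1 — baseline SQNR at Nyquist:
SQNR_base = 6.02*N + 1.76
          = 6.02*15 + 1.76
          = 92.06 dB

Step 2 — oversampling processing gain:
G = 10*log10(OSR) = 10*log10(8) = 9.03 dB

Step 3 — total:
SQNR_total = 92.06 + 9.03 = 101.09 dB

Base SQNR = 92.06 dB; oversampled SQNR = 101.09 dB


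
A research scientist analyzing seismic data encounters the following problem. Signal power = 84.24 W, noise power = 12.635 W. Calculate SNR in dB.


SNR in decibels:
SNR = 10 * log10(Ps / Pn)
    = 10 * log10(84.24 / 12.635)
    = 10 * log10(6.6672)
    = 10 * 0.8239
    = 8.24 dB

8.24 dB


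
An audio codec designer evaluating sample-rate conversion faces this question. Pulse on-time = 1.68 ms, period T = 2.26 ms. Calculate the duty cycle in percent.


Duty cycle as a percentage:
DC = (t_on / T) * 100
   = (1.68 / 2.26) * 100
   = 0.743363 * 100
   = 74.34 %

74.34 %


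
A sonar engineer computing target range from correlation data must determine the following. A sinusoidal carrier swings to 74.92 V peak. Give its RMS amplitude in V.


RMS voltage for a sinusoidal waveform:
V_rms = V_peak / sqrt(2)
      = 74.92 / 1.414214
      = 52.976 V

52.976 V


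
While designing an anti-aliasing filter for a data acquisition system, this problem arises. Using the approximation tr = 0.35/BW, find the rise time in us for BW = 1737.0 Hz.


Rise time from bandwidth relationship:
tr = 0.35 / BW
   = 0.35 / 1737.0
   = 0.0002014968336 s
   = 201.4968 us

201.4968 us


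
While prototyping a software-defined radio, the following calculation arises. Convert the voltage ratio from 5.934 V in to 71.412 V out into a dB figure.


Voltage gain in dB:
G = 20 * log10(Vout / Vin)
  = 20 * log10(71.412 / 5.934)
  = 20 * log10(12.034378)
  = 20 * 1.080424
  = 21.61 dB

21.61 dB


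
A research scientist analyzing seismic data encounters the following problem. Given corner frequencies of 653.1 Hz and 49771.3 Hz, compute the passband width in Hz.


Bandwidth is the difference of -3dB frequencies:
BW = f_high - f_low
   = 49771.3 - 653.1
   = 49118.2 Hz

49118.2 Hz


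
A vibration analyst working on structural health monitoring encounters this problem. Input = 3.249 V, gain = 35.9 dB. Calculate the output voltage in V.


Output voltage from dB gain:
V_out = V_in * 10^(gain_dB / 20)
      = 3.249 * 10^(35.9 / 20)
      = 3.249 * 62.373484
      = 202.6514 V

202.6514 V


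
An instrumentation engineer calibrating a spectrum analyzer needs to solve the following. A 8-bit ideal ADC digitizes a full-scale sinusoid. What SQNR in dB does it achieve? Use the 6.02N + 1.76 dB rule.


Theoretical SNR for a full-scale sinusoid:
SNR = 6.02 * N + 1.76
    = 6.02 * 8 + 1.76
    = 48.16 + 1.76
    = 49.92 dB

49.92 dB


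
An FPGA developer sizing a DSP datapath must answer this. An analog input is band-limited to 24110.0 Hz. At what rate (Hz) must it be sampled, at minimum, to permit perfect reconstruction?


The Nyquist rate is twice the maximum frequency component.
fs_min = 2 * fmax
      = 2 * 24110.0
      = 48220.0 Hz

48220.0


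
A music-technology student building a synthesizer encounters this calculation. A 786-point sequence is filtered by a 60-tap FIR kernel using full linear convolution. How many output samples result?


Linear convolution output length:
L = N + M - 1
  = 786 + 60 - 1
  = 845 samples

845


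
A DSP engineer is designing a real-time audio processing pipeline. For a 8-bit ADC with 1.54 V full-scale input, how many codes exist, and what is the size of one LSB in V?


Step 1 — number of quantization levels:
L = 2^N = 2^8 = 256

Step 2 — LSB step size:
delta = Vfs / L
      = 1.54 / 256
      = 0.00601563 V

Levels = 256; step size = 0.00601563 V


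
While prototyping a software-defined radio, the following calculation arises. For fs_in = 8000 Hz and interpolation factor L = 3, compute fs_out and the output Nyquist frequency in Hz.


Step 1 — output sample rate after interpolation by L:
fs_out = L * fs_in = 3 * 8000 = 24000 Hz

Step 2 — Nyquist frequency of the output stream:
f_Nyq = fs_out / 2 = 24000 / 2 = 12000.0 Hz

fs_out = 24000 Hz; f_Nyquist = 12000.0 Hz


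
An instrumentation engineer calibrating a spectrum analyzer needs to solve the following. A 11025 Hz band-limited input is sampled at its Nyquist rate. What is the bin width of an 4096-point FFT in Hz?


Step 1 — Nyquist sampling rate:
fs = 2 * fmax = 2 * 11025 = 22050 Hz

Step 2 — DFT bin spacing:
df = fs / N = 22050 / 4096 = 5.3833 Hz

5.3833 Hz


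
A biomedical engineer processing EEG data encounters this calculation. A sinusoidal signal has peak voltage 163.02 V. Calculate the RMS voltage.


RMS voltage for a sinusoidal waveform:
V_rms = V_peak / sqrt(2)
      = 163.02 / 1.414214
      = 115.273 V

115.273 V


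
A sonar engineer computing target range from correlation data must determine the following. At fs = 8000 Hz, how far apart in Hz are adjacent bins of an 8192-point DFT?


DFT frequency resolution:
df = fs / N
   = 8000 / 8192
   = 0.9766 Hz

0.9766 Hz


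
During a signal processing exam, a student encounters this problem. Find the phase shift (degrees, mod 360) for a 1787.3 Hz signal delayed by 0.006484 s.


Phase shift from frequency and time delay:
phi = 360 * f * t_delay
    = 360 * 1787.3 * 0.006484
    = 4171.99 degrees
    mod 360 = 211.99 degrees

211.99 degrees


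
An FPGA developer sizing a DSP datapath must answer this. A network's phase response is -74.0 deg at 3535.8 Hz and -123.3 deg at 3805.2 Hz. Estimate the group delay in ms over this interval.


Group delay from phase difference:
tau = -d(phi)/d(omega)
d(phi) = -49.3 deg = -0.860447 rad
d(omega) = 2*pi*(3805.2 - 3535.8) = 1692.6901 rad/s
tau = -(-0.860447) / 1692.6901
    = 0.5083 ms

0.5083 ms


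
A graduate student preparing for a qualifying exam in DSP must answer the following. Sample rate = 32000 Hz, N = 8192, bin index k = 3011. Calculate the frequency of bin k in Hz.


Frequency of DFT bin k:
f_k = k * fs / N
    = 3011 * 32000 / 8192
    = 96352000 / 8192
    = 11761.719 Hz

11761.719 Hz


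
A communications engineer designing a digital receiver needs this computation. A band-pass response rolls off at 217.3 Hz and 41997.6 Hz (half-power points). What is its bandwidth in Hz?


Bandwidth is the difference of -3dB frequencies:
BW = f_high - f_low
   = 41997.6 - 217.3
   = 41780.3 Hz

41780.3 Hz


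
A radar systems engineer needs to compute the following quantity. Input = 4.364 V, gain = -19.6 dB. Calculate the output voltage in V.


Output voltage from dB gain:
V_out = V_in * 10^(gain_dB / 20)
      = 4.364 * 10^(-19.6 / 20)
      = 4.364 * 0.104713
      = 0.457 V

0.457 V


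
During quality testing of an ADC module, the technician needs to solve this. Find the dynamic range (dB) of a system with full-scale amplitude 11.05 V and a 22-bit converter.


Dynamic range from full-scale to LSB:
V_min = V_max / 2^bits = 11.05 / 2^22
DR = 20 * log10(V_max / V_min)
   = 20 * log10(2^22)
   = 20 * 22 * log10(2)
   = 132.45 dB

132.45 dB


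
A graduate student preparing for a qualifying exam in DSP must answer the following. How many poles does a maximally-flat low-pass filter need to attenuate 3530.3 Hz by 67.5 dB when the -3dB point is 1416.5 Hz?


Butterworth filter order formula:
n = log10(10^(A/10) - 1) / (2 * log10(f_stop/f_pass))
10^(67.5/10) - 1 = 5623412.2519
f_stop/f_pass = 3530.3 / 1416.5 = 2.4923
n = 8.5099 -> ceil = 9

9


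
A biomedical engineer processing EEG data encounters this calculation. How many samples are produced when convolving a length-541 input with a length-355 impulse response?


Linear convolution output length:
L = N + M - 1
  = 541 + 355 - 1
  = 895 samples

895


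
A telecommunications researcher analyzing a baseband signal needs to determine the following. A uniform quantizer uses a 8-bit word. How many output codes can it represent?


Number of quantization levels = 2^N
= 2^8
= 256

256


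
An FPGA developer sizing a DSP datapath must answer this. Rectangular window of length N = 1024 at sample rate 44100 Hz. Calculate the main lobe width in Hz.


Main lobe width for a rectangular window:
Width = 2 * fs / N
      = 2 * 44100 / 1024
      = 88200 / 1024
      = 86.133 Hz

86.133 Hz


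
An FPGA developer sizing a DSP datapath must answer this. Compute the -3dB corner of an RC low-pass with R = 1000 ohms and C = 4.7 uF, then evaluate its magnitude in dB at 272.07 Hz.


Step 1 — cutoff frequency:
fc = 1 / (2*pi*R*C)
C = 4.7 uF = 4.7e-06 F
fc = 1 / (2*pi*1000*4.7e-06)
   = 33.8628 Hz

Step 2 — magnitude at f = 272.07 Hz:
|H(f)| = 1 / sqrt(1 + (f/fc)^2)
f/fc = 272.07 / 33.8628 = 8.03448
|H| = 1 / sqrt(1 + 64.552869) = 0.1235106
|H|_dB = 20*log10(0.1235106) = -18.17 dB

fc = 33.8628 Hz; |H(272.07 Hz)| = -18.17 dB


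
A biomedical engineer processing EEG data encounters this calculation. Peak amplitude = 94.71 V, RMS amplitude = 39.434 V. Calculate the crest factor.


Crest factor is the ratio of peak to RMS:
CF = V_peak / V_rms
   = 94.71 / 39.434
   = 2.4017

2.4017


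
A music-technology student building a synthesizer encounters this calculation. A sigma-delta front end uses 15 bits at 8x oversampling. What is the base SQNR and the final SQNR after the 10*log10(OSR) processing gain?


Step 1 — baseline SQNR at Nyquist:
SQNR_base = 6.02*N + 1.76
          = 6.02*15 + 1.76
          = 92.06 dB

Step 2 — oversampling processing gain:
G = 10*log10(OSR) = 10*log10(8) = 9.03 dB

Step 3 — total:
SQNR_total = 92.06 + 9.03 = 101.09 dB

Base SQNR = 92.06 dB; oversampled SQNR = 101.09 dB


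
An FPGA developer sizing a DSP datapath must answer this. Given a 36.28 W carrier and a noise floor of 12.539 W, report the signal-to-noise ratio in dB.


SNR in decibels:
SNR = 10 * log10(Ps / Pn)
    = 10 * log10(36.28 / 12.539)
    = 10 * log10(2.8934)
    = 10 * 0.4614
    = 4.61 dB

4.61 dB


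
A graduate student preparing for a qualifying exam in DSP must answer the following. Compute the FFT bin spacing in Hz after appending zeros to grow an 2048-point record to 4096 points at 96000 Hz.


Frequency resolution after zero-padding:
N_padded = 2048 * 2 = 4096
df = fs / N_padded
   = 96000 / 4096
   = 23.4375 Hz

23.4375 Hz


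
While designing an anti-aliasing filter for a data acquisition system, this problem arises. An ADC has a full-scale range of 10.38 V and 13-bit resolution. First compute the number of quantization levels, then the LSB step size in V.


Step 1 — number of quantization levels:
L = 2^N = 2^13 = 8192

Step 2 — LSB step size:
delta = Vfs / L
      = 10.38 / 8192
      = 0.00126709 V

Levels = 8192; step size = 0.00126709 V


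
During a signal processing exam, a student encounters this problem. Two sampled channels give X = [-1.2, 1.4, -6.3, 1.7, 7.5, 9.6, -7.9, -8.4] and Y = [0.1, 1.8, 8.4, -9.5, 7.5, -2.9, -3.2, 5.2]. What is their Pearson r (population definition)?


Pearson correlation coefficient (population):
r = cov(X,Y) / (std(X) * std(Y))
Mean X = -0.45, Mean Y = 0.925
Cov(X,Y) = -6.66625
Std(X) = 6.381027, Std(Y) = 5.691606
r = -0.1836

-0.1836


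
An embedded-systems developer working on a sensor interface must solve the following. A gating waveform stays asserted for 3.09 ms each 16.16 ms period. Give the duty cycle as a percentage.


Duty cycle as a percentage:
DC = (t_on / T) * 100
   = (3.09 / 16.16) * 100
   = 0.191213 * 100
   = 19.12 %

19.12 %


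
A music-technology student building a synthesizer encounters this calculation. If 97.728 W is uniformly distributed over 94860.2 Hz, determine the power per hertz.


Power spectral density:
PSD = P / BW
    = 97.728 / 94860.2
    = 0.00103023 W/Hz

0.00103023 W/Hz


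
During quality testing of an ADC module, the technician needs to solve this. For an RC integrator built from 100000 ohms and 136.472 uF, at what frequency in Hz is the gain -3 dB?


Cutoff frequency of a first-order RC filter:
fc = 1 / (2 * pi * R * C)
C = 136.472 uF = 0.000136472 F
fc = 1 / (2 * pi * 100000 * 0.000136472)
   = 1 / 85.747886524141
   = 0.011662 Hz

0.011662 Hz
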